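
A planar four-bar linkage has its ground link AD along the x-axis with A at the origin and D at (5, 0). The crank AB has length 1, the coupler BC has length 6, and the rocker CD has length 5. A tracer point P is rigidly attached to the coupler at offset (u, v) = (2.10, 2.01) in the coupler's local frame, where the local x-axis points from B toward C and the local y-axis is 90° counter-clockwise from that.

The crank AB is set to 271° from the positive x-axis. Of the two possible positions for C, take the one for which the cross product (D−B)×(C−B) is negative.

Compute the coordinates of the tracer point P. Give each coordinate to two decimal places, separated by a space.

2.92 -0.89

A=(0,0), D=(5.00,0)
B = A + 1.00·(cos271°, sin271°) = (0.0175, -0.9998)
|BD| = 5.0819
circle(B,6.00) ∩ circle(D,5.00): a=3.6232, h=4.7825
  candidates: C₊=(2.6289,4.4020) cross=24.304; C₋=(4.5108,-4.9760) cross=-24.304
  mode - wants cross < 0 → take C=(4.5108,-4.9760) (cross=-24.304)
ex = (C−B)/|BC| = (0.7489,-0.6627); ey = (0.6627,0.7489)
P = B + 2.10·ex + 2.01·ey = (2.9221,-0.8862)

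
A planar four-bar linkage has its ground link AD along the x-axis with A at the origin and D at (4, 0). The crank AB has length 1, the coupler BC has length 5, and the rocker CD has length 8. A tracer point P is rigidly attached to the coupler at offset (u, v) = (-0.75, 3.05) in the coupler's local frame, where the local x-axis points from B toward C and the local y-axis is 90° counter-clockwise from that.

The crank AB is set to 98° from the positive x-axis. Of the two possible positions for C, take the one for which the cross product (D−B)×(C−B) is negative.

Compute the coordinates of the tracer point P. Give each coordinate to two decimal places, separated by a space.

2.61 -0.53

A=(0,0), D=(4.00,0)
B = A + 1.00·(cos98°, sin98°) = (-0.1392, 0.9903)
|BD| = 4.2560
circle(B,5.00) ∩ circle(D,8.00): a=-2.4538, h=4.3565
  candidates: C₊=(-1.5120,5.7981) cross=18.541; C₋=(-3.5393,-2.6757) cross=-18.541
  mode - wants cross < 0 → take C=(-3.5393,-2.6757) (cross=-18.541)
ex = (C−B)/|BC| = (-0.6800,-0.7332); ey = (0.7332,-0.6800)
P = B + -0.75·ex + 3.05·ey = (2.6071,-0.5339)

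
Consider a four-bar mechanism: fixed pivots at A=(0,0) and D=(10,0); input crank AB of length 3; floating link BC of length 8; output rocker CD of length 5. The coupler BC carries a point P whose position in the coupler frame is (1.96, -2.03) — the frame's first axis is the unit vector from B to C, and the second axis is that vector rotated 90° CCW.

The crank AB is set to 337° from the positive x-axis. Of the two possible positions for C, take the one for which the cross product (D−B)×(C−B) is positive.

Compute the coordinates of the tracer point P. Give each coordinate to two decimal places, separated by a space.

A=(0,0), D=(10.00,0)
B = A + 3.00·(cos337°, sin337°) = (2.7615, -1.1722)
|BD| = 7.3328
circle(B,8.00) ∩ circle(D,5.00): a=6.3257, h=4.8975
  candidates: C₊=(8.2229,4.6736) cross=35.912; C₋=(9.7888,-4.9955) cross=-35.912
  mode + wants cross > 0 → take C=(8.2229,4.6736) (cross=35.912)
ex = (C−B)/|BC| = (0.6827,0.7307); ey = (-0.7307,0.6827)
P = B + 1.96·ex + -2.03·ey = (5.5829,-1.1258)

5.58 -1.13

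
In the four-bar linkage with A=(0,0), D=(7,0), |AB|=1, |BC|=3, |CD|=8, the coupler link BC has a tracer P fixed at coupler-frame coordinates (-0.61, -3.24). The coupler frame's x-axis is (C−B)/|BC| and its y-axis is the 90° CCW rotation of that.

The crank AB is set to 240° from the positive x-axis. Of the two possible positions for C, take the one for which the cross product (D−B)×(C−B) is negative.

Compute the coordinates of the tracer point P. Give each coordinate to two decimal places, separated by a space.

A=(0,0), D=(7.00,0)
B = A + 1.00·(cos240°, sin240°) = (-0.5000, -0.8660)
|BD| = 7.5498
circle(B,3.00) ∩ circle(D,8.00): a=0.1325, h=2.9971
  candidates: C₊=(-0.7122,2.1265) cross=22.627; C₋=(-0.0246,-3.8281) cross=-22.627
  mode - wants cross < 0 → take C=(-0.0246,-3.8281) (cross=-22.627)
ex = (C−B)/|BC| = (0.1585,-0.9874); ey = (0.9874,0.1585)
P = B + -0.61·ex + -3.24·ey = (-3.7957,-0.7771)

-3.80 -0.78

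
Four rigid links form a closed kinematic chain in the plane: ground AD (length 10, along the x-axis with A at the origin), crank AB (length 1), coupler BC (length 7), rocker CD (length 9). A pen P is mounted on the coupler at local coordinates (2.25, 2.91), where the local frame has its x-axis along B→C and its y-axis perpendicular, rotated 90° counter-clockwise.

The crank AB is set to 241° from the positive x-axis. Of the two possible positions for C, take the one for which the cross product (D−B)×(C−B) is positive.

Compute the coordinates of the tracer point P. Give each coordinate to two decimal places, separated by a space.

-2.03 2.47

A=(0,0), D=(10.00,0)
B = A + 1.00·(cos241°, sin241°) = (-0.4848, -0.8746)
|BD| = 10.5212
circle(B,7.00) ∩ circle(D,9.00): a=3.7399, h=5.9172
  candidates: C₊=(2.7502,5.3330) cross=62.256; C₋=(3.7340,-6.4605) cross=-62.256
  mode + wants cross > 0 → take C=(2.7502,5.3330) (cross=62.256)
ex = (C−B)/|BC| = (0.4621,0.8868); ey = (-0.8868,0.4621)
P = B + 2.25·ex + 2.91·ey = (-2.0256,2.4655)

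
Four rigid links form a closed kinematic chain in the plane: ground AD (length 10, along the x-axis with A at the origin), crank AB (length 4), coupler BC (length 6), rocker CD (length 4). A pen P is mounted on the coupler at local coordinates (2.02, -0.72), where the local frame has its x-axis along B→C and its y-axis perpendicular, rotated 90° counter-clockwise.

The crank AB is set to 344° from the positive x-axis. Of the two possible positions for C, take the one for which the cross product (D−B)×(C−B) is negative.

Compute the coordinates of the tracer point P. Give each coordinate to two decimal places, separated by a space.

5.29 -2.68

A=(0,0), D=(10.00,0)
B = A + 4.00·(cos344°, sin344°) = (3.8450, -1.1025)
|BD| = 6.2529
circle(B,6.00) ∩ circle(D,4.00): a=4.7257, h=3.6970
  candidates: C₊=(7.8448,3.3698) cross=23.117; C₋=(9.1486,-3.9083) cross=-23.117
  mode - wants cross < 0 → take C=(9.1486,-3.9083) (cross=-23.117)
ex = (C−B)/|BC| = (0.8839,-0.4676); ey = (0.4676,0.8839)
P = B + 2.02·ex + -0.72·ey = (5.2939,-2.6836)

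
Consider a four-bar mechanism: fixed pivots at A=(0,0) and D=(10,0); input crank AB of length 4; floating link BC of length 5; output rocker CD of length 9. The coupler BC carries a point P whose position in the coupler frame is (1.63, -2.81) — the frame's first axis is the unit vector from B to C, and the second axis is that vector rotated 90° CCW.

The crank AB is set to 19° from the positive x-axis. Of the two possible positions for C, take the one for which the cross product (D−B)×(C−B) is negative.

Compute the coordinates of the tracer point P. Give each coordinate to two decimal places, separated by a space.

A=(0,0), D=(10.00,0)
B = A + 4.00·(cos19°, sin19°) = (3.7821, 1.3023)
|BD| = 6.3528
circle(B,5.00) ∩ circle(D,9.00): a=-1.2311, h=4.8461
  candidates: C₊=(3.5706,6.2978) cross=30.786; C₋=(1.5838,-3.1885) cross=-30.786
  mode - wants cross < 0 → take C=(1.5838,-3.1885) (cross=-30.786)
ex = (C−B)/|BC| = (-0.4397,-0.8982); ey = (0.8982,-0.4397)
P = B + 1.63·ex + -2.81·ey = (0.5416,1.0737)

0.54 1.07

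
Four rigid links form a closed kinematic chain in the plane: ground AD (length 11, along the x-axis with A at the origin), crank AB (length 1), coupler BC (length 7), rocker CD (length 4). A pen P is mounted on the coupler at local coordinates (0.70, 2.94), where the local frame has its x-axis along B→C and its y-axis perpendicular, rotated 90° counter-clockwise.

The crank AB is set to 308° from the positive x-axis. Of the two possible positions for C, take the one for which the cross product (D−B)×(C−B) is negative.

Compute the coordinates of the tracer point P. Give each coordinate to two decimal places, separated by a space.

A=(0,0), D=(11.00,0)
B = A + 1.00·(cos308°, sin308°) = (0.6157, -0.7880)
|BD| = 10.4142
circle(B,7.00) ∩ circle(D,4.00): a=6.7915, h=1.6958
  candidates: C₊=(7.2593,1.4169) cross=17.661; C₋=(7.5160,-1.9651) cross=-17.661
  mode - wants cross < 0 → take C=(7.5160,-1.9651) (cross=-17.661)
ex = (C−B)/|BC| = (0.9858,-0.1682); ey = (0.1682,0.9858)
P = B + 0.70·ex + 2.94·ey = (1.8001,1.9924)

1.80 1.99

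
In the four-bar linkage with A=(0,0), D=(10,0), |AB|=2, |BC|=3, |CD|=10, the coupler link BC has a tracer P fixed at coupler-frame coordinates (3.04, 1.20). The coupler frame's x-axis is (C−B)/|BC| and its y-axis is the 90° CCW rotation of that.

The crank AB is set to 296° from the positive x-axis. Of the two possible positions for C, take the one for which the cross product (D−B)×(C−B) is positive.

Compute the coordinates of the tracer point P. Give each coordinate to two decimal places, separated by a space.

-1.11 0.80

A=(0,0), D=(10.00,0)
B = A + 2.00·(cos296°, sin296°) = (0.8767, -1.7976)
|BD| = 9.2987
circle(B,3.00) ∩ circle(D,10.00): a=-0.2438, h=2.9901
  candidates: C₊=(0.0595,1.0889) cross=27.804; C₋=(1.2155,-4.7784) cross=-27.804
  mode + wants cross > 0 → take C=(0.0595,1.0889) (cross=27.804)
ex = (C−B)/|BC| = (-0.2724,0.9622); ey = (-0.9622,-0.2724)
P = B + 3.04·ex + 1.20·ey = (-1.1060,0.8005)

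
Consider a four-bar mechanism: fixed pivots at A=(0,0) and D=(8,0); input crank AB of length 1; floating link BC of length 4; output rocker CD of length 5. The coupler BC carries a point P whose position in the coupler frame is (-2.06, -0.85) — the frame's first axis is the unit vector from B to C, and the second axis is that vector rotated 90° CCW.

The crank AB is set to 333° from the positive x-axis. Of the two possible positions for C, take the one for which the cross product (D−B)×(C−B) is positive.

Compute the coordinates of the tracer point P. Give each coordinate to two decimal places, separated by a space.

0.09 -2.53

A=(0,0), D=(8.00,0)
B = A + 1.00·(cos333°, sin333°) = (0.8910, -0.4540)
|BD| = 7.1235
circle(B,4.00) ∩ circle(D,5.00): a=2.9300, h=2.7230
  candidates: C₊=(3.6415,2.4503) cross=19.398; C₋=(3.9886,-2.9848) cross=-19.398
  mode + wants cross > 0 → take C=(3.6415,2.4503) (cross=19.398)
ex = (C−B)/|BC| = (0.6876,0.7261); ey = (-0.7261,0.6876)
P = B + -2.06·ex + -0.85·ey = (0.0916,-2.5342)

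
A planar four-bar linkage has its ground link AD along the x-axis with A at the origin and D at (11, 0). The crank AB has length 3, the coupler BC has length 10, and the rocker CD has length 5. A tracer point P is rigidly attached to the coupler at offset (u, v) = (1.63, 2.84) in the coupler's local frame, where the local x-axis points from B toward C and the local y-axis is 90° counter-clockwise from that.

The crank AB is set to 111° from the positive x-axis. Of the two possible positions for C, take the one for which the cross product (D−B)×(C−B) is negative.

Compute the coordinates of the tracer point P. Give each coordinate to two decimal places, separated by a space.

A=(0,0), D=(11.00,0)
B = A + 3.00·(cos111°, sin111°) = (-1.0751, 2.8007)
|BD| = 12.3957
circle(B,10.00) ∩ circle(D,5.00): a=9.2231, h=3.8646
  candidates: C₊=(8.7826,4.4814) cross=47.904; C₋=(7.0363,-3.0478) cross=-47.904
  mode - wants cross < 0 → take C=(7.0363,-3.0478) (cross=-47.904)
ex = (C−B)/|BC| = (0.8111,-0.5849); ey = (0.5849,0.8111)
P = B + 1.63·ex + 2.84·ey = (1.9080,4.1511)

1.91 4.15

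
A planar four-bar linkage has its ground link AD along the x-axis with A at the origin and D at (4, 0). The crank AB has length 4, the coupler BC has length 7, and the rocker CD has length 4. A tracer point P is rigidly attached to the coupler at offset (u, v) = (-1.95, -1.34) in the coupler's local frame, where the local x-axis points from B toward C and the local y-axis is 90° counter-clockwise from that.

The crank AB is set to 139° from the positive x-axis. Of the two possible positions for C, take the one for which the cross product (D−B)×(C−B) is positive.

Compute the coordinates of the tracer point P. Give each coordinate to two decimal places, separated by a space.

-4.67 0.93

A=(0,0), D=(4.00,0)
B = A + 4.00·(cos139°, sin139°) = (-3.0188, 2.6242)
|BD| = 7.4934
circle(B,7.00) ∩ circle(D,4.00): a=5.9486, h=3.6897
  candidates: C₊=(3.8452,3.9970) cross=27.648; C₋=(1.2609,-2.9150) cross=-27.648
  mode + wants cross > 0 → take C=(3.8452,3.9970) (cross=27.648)
ex = (C−B)/|BC| = (0.9806,0.1961); ey = (-0.1961,0.9806)
P = B + -1.95·ex + -1.34·ey = (-4.6682,0.9278)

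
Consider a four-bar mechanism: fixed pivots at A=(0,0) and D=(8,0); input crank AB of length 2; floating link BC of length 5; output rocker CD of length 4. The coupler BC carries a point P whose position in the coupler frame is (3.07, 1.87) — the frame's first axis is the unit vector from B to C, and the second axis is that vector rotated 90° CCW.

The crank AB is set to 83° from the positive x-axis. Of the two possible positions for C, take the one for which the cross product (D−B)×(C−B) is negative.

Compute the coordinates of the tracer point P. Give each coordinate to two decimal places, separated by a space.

A=(0,0), D=(8.00,0)
B = A + 2.00·(cos83°, sin83°) = (0.2437, 1.9851)
|BD| = 8.0063
circle(B,5.00) ∩ circle(D,4.00): a=4.5652, h=2.0394
  candidates: C₊=(5.1720,2.8289) cross=16.328; C₋=(4.1607,-1.1225) cross=-16.328
  mode - wants cross < 0 → take C=(4.1607,-1.1225) (cross=-16.328)
ex = (C−B)/|BC| = (0.7834,-0.6215); ey = (0.6215,0.7834)
P = B + 3.07·ex + 1.87·ey = (3.8110,1.5420)

3.81 1.54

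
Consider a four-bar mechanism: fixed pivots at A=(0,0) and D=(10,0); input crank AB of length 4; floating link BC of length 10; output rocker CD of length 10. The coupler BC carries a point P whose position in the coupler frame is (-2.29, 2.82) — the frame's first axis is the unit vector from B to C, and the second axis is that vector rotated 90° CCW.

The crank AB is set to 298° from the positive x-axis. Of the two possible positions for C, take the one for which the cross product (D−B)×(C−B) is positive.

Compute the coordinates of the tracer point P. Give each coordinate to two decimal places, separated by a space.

-1.05 -5.68

A=(0,0), D=(10.00,0)
B = A + 4.00·(cos298°, sin298°) = (1.8779, -3.5318)
|BD| = 8.8568
circle(B,10.00) ∩ circle(D,10.00): a=4.4284, h=8.9660
  candidates: C₊=(2.3636,6.4564) cross=79.410; C₋=(9.5143,-9.9882) cross=-79.410
  mode + wants cross > 0 → take C=(2.3636,6.4564) (cross=79.410)
ex = (C−B)/|BC| = (0.0486,0.9988); ey = (-0.9988,0.0486)
P = B + -2.29·ex + 2.82·ey = (-1.0500,-5.6821)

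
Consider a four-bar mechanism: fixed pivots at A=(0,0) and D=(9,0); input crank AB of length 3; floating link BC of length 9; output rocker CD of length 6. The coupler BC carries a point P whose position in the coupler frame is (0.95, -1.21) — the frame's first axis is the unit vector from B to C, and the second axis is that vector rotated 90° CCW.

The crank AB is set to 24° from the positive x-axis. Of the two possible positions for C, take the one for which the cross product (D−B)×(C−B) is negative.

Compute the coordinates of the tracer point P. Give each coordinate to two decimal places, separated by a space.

A=(0,0), D=(9.00,0)
B = A + 3.00·(cos24°, sin24°) = (2.7406, 1.2202)
|BD| = 6.3772
circle(B,9.00) ∩ circle(D,6.00): a=6.7168, h=5.9904
  candidates: C₊=(10.4795,5.8147) cross=38.202; C₋=(8.1871,-5.9447) cross=-38.202
  mode - wants cross < 0 → take C=(8.1871,-5.9447) (cross=-38.202)
ex = (C−B)/|BC| = (0.6052,-0.7961); ey = (0.7961,0.6052)
P = B + 0.95·ex + -1.21·ey = (2.3523,-0.2683)

2.35 -0.27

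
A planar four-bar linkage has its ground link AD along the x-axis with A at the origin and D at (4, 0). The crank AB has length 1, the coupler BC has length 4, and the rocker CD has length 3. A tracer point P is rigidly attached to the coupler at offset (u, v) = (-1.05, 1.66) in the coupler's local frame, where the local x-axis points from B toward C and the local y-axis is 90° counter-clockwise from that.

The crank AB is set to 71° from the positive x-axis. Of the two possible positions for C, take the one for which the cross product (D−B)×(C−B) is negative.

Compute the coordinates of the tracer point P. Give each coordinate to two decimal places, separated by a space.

A=(0,0), D=(4.00,0)
B = A + 1.00·(cos71°, sin71°) = (0.3256, 0.9455)
|BD| = 3.7941
circle(B,4.00) ∩ circle(D,3.00): a=2.8195, h=2.8373
  candidates: C₊=(3.7632,2.9906) cross=10.765; C₋=(2.3491,-2.5049) cross=-10.765
  mode - wants cross < 0 → take C=(2.3491,-2.5049) (cross=-10.765)
ex = (C−B)/|BC| = (0.5059,-0.8626); ey = (0.8626,0.5059)
P = B + -1.05·ex + 1.66·ey = (1.2263,2.6910)

1.23 2.69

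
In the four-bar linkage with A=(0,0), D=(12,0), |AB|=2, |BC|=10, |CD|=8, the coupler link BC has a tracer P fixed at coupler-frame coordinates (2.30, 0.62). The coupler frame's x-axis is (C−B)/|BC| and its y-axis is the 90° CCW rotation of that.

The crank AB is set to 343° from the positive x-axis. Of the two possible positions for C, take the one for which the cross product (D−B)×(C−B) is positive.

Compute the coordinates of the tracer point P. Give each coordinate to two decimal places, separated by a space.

A=(0,0), D=(12.00,0)
B = A + 2.00·(cos343°, sin343°) = (1.9126, -0.5847)
|BD| = 10.1043
circle(B,10.00) ∩ circle(D,8.00): a=6.8336, h=7.3008
  candidates: C₊=(8.3122,7.0993) cross=73.770; C₋=(9.1572,-7.4779) cross=-73.770
  mode + wants cross > 0 → take C=(8.3122,7.0993) (cross=73.770)
ex = (C−B)/|BC| = (0.6400,0.7684); ey = (-0.7684,0.6400)
P = B + 2.30·ex + 0.62·ey = (2.9081,1.5794)

2.91 1.58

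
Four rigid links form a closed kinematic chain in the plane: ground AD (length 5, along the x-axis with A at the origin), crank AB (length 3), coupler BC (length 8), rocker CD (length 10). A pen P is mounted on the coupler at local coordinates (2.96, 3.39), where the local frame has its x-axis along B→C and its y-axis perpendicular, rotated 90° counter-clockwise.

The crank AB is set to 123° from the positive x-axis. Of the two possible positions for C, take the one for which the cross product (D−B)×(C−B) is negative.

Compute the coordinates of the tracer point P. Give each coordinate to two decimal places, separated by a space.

A=(0,0), D=(5.00,0)
B = A + 3.00·(cos123°, sin123°) = (-1.6339, 2.5160)
|BD| = 7.0950
circle(B,8.00) ∩ circle(D,10.00): a=1.0105, h=7.9359
  candidates: C₊=(2.1251,9.5778) cross=56.305; C₋=(-3.5033,-5.2625) cross=-56.305
  mode - wants cross < 0 → take C=(-3.5033,-5.2625) (cross=-56.305)
ex = (C−B)/|BC| = (-0.2337,-0.9723); ey = (0.9723,-0.2337)
P = B + 2.96·ex + 3.39·ey = (0.9706,-1.1542)

0.97 -1.15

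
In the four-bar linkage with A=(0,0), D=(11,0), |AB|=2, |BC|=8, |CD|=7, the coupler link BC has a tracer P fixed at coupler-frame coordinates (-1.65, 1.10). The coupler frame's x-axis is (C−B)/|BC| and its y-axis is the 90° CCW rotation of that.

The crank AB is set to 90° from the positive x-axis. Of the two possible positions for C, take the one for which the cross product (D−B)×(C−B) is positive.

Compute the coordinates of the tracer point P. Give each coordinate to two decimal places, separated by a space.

A=(0,0), D=(11.00,0)
B = A + 2.00·(cos90°, sin90°) = (0.0000, 2.0000)
|BD| = 11.1803
circle(B,8.00) ∩ circle(D,7.00): a=6.2610, h=4.9800
  candidates: C₊=(7.0508,5.7796) cross=55.678; C₋=(5.2692,-4.0196) cross=-55.678
  mode + wants cross > 0 → take C=(7.0508,5.7796) (cross=55.678)
ex = (C−B)/|BC| = (0.8814,0.4725); ey = (-0.4725,0.8814)
P = B + -1.65·ex + 1.10·ey = (-1.9739,2.1899)

-1.97 2.19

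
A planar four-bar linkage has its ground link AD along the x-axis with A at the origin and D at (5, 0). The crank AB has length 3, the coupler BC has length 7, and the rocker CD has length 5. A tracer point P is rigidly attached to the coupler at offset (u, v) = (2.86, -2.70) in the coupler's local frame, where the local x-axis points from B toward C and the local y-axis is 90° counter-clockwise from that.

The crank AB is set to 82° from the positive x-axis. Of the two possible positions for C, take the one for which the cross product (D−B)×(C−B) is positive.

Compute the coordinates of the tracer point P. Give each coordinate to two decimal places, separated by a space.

3.79 0.94

A=(0,0), D=(5.00,0)
B = A + 3.00·(cos82°, sin82°) = (0.4175, 2.9708)
|BD| = 5.4612
circle(B,7.00) ∩ circle(D,5.00): a=4.9279, h=4.9715
  candidates: C₊=(7.2569,4.4616) cross=27.150; C₋=(1.8481,-3.8814) cross=-27.150
  mode + wants cross > 0 → take C=(7.2569,4.4616) (cross=27.150)
ex = (C−B)/|BC| = (0.9771,0.2130); ey = (-0.2130,0.9771)
P = B + 2.86·ex + -2.70·ey = (3.7869,0.9419)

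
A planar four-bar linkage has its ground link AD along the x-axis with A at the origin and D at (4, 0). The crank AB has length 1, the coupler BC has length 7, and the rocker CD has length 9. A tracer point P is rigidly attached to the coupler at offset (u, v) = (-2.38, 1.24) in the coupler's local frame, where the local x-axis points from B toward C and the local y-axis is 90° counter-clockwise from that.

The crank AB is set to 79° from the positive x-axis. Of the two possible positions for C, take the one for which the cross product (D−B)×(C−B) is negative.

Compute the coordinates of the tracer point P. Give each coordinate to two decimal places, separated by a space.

A=(0,0), D=(4.00,0)
B = A + 1.00·(cos79°, sin79°) = (0.1908, 0.9816)
|BD| = 3.9336
circle(B,7.00) ∩ circle(D,9.00): a=-2.1007, h=6.6774
  candidates: C₊=(-0.1771,7.9720) cross=26.266; C₋=(-3.5097,-4.9603) cross=-26.266
  mode - wants cross < 0 → take C=(-3.5097,-4.9603) (cross=-26.266)
ex = (C−B)/|BC| = (-0.5286,-0.8488); ey = (0.8488,-0.5286)
P = B + -2.38·ex + 1.24·ey = (2.5015,2.3464)

2.50 2.35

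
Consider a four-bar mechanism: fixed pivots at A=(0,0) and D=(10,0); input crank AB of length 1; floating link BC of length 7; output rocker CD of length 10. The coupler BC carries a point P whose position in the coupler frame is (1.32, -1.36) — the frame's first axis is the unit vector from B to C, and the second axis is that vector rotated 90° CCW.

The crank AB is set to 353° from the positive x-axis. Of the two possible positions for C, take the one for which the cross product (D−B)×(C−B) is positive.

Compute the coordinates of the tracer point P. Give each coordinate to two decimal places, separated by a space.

2.62 0.86

A=(0,0), D=(10.00,0)
B = A + 1.00·(cos353°, sin353°) = (0.9925, -0.1219)
|BD| = 9.0083
circle(B,7.00) ∩ circle(D,10.00): a=1.6734, h=6.7970
  candidates: C₊=(2.5738,6.6972) cross=61.230; C₋=(2.7578,-6.8956) cross=-61.230
  mode + wants cross > 0 → take C=(2.5738,6.6972) (cross=61.230)
ex = (C−B)/|BC| = (0.2259,0.9742); ey = (-0.9742,0.2259)
P = B + 1.32·ex + -1.36·ey = (2.6156,0.8568)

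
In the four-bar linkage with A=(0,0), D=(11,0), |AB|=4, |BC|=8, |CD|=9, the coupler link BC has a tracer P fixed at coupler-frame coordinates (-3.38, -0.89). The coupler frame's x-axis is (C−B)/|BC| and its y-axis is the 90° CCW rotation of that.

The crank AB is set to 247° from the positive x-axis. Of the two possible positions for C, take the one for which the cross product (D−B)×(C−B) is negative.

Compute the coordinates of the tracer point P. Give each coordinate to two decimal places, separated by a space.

-4.99 -2.99

A=(0,0), D=(11.00,0)
B = A + 4.00·(cos247°, sin247°) = (-1.5629, -3.6820)
|BD| = 13.0914
circle(B,8.00) ∩ circle(D,9.00): a=5.8964, h=5.4067
  candidates: C₊=(2.5748,3.1648) cross=70.781; C₋=(5.6161,-7.2121) cross=-70.781
  mode - wants cross < 0 → take C=(5.6161,-7.2121) (cross=-70.781)
ex = (C−B)/|BC| = (0.8974,-0.4413); ey = (0.4413,0.8974)
P = B + -3.38·ex + -0.89·ey = (-4.9888,-2.9892)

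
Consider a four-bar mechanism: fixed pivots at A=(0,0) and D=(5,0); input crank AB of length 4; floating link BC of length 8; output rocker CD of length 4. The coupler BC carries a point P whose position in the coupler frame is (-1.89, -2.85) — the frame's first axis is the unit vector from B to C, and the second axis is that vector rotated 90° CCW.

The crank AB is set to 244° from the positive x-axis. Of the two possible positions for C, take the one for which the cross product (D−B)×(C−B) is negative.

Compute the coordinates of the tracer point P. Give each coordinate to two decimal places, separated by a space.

A=(0,0), D=(5.00,0)
B = A + 4.00·(cos244°, sin244°) = (-1.7535, -3.5952)
|BD| = 7.6508
circle(B,8.00) ∩ circle(D,4.00): a=6.9623, h=3.9403
  candidates: C₊=(2.5407,3.1546) cross=30.147; C₋=(6.2438,-3.8017) cross=-30.147
  mode - wants cross < 0 → take C=(6.2438,-3.8017) (cross=-30.147)
ex = (C−B)/|BC| = (0.9997,-0.0258); ey = (0.0258,0.9997)
P = B + -1.89·ex + -2.85·ey = (-3.7164,-6.3954)

-3.72 -6.40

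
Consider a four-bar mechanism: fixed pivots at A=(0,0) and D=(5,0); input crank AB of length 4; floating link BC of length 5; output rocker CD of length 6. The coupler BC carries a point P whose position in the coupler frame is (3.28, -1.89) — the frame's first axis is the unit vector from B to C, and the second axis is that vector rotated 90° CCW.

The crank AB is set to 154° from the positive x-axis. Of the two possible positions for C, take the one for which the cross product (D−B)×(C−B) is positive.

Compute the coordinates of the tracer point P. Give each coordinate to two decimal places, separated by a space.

0.19 1.74

A=(0,0), D=(5.00,0)
B = A + 4.00·(cos154°, sin154°) = (-3.5952, 1.7535)
|BD| = 8.7722
circle(B,5.00) ∩ circle(D,6.00): a=3.7591, h=3.2968
  candidates: C₊=(0.7471,4.2323) cross=28.920; C₋=(-0.5709,-2.2282) cross=-28.920
  mode + wants cross > 0 → take C=(0.7471,4.2323) (cross=28.920)
ex = (C−B)/|BC| = (0.8685,0.4958); ey = (-0.4958,0.8685)
P = B + 3.28·ex + -1.89·ey = (0.1904,1.7382)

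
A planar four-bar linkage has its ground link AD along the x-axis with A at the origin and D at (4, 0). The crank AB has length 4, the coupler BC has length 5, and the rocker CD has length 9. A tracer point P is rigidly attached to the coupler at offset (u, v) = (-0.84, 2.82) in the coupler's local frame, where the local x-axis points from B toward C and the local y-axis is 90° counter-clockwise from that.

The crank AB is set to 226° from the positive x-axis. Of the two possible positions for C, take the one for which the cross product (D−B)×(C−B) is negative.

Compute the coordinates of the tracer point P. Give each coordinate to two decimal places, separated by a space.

A=(0,0), D=(4.00,0)
B = A + 4.00·(cos226°, sin226°) = (-2.7786, -2.8774)
|BD| = 7.3640
circle(B,5.00) ∩ circle(D,9.00): a=-0.1202, h=4.9986
  candidates: C₊=(-4.8424,1.6769) cross=36.810; C₋=(-0.9362,-7.5255) cross=-36.810
  mode - wants cross < 0 → take C=(-0.9362,-7.5255) (cross=-36.810)
ex = (C−B)/|BC| = (0.3685,-0.9296); ey = (0.9296,0.3685)
P = B + -0.84·ex + 2.82·ey = (-0.4666,-1.0573)

-0.47 -1.06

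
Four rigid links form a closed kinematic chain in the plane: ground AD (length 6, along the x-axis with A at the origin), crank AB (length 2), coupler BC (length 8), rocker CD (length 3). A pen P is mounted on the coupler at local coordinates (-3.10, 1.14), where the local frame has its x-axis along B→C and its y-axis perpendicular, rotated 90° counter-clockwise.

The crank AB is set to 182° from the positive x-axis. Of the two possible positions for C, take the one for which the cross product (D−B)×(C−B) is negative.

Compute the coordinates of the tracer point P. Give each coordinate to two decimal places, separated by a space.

A=(0,0), D=(6.00,0)
B = A + 2.00·(cos182°, sin182°) = (-1.9988, -0.0698)
|BD| = 7.9991
circle(B,8.00) ∩ circle(D,3.00): a=7.4374, h=2.9470
  candidates: C₊=(5.4127,2.9419) cross=23.573; C₋=(5.4641,-2.9517) cross=-23.573
  mode - wants cross < 0 → take C=(5.4641,-2.9517) (cross=-23.573)
ex = (C−B)/|BC| = (0.9329,-0.3602); ey = (0.3602,0.9329)
P = B + -3.10·ex + 1.14·ey = (-4.4800,2.1104)

-4.48 2.11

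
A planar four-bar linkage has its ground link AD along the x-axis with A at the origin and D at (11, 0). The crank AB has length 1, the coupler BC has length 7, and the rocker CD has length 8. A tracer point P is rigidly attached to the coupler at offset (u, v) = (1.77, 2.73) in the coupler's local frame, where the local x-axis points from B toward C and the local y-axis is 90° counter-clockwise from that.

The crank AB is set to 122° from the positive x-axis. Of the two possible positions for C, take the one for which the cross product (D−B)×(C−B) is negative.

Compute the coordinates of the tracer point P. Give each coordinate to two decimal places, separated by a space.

2.67 1.41

A=(0,0), D=(11.00,0)
B = A + 1.00·(cos122°, sin122°) = (-0.5299, 0.8480)
|BD| = 11.5611
circle(B,7.00) ∩ circle(D,8.00): a=5.1318, h=4.7607
  candidates: C₊=(4.9373,5.2195) cross=55.039; C₋=(4.2388,-4.2763) cross=-55.039
  mode - wants cross < 0 → take C=(4.2388,-4.2763) (cross=-55.039)
ex = (C−B)/|BC| = (0.6813,-0.7320); ey = (0.7320,0.6813)
P = B + 1.77·ex + 2.73·ey = (2.6744,1.4121)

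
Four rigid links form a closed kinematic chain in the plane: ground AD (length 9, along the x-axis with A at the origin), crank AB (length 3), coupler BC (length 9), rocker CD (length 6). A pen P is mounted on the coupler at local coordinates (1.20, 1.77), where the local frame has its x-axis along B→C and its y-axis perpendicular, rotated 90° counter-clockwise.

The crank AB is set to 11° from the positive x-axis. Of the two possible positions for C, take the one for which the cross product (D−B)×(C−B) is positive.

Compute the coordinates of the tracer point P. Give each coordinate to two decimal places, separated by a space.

A=(0,0), D=(9.00,0)
B = A + 3.00·(cos11°, sin11°) = (2.9449, 0.5724)
|BD| = 6.0821
circle(B,9.00) ∩ circle(D,6.00): a=6.7404, h=5.9638
  candidates: C₊=(10.2167,5.8753) cross=36.272; C₋=(9.0941,-5.9993) cross=-36.272
  mode + wants cross > 0 → take C=(10.2167,5.8753) (cross=36.272)
ex = (C−B)/|BC| = (0.8080,0.5892); ey = (-0.5892,0.8080)
P = B + 1.20·ex + 1.77·ey = (2.8715,2.7096)

2.87 2.71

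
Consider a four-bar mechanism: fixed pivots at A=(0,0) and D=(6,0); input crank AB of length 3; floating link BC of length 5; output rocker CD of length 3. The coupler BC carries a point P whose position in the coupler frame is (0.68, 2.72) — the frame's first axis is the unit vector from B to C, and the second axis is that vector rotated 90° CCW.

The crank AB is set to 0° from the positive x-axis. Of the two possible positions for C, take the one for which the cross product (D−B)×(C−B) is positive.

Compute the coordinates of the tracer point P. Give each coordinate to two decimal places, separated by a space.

A=(0,0), D=(6.00,0)
B = A + 3.00·(cos0°, sin0°) = (3.0000, 0.0000)
|BD| = 3.0000
circle(B,5.00) ∩ circle(D,3.00): a=4.1667, h=2.7639
  candidates: C₊=(7.1667,2.7639) cross=8.292; C₋=(7.1667,-2.7639) cross=-8.292
  mode + wants cross > 0 → take C=(7.1667,2.7639) (cross=8.292)
ex = (C−B)/|BC| = (0.8333,0.5528); ey = (-0.5528,0.8333)
P = B + 0.68·ex + 2.72·ey = (2.0631,2.6426)

2.06 2.64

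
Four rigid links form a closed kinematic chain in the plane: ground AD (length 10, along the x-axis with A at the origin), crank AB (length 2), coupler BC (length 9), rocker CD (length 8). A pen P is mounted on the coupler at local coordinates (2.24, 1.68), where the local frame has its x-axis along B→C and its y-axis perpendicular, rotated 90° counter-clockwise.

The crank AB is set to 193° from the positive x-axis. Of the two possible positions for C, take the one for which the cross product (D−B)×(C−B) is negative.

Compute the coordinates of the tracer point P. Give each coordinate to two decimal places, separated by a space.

A=(0,0), D=(10.00,0)
B = A + 2.00·(cos193°, sin193°) = (-1.9487, -0.4499)
|BD| = 11.9572
circle(B,9.00) ∩ circle(D,8.00): a=6.6895, h=6.0209
  candidates: C₊=(4.5095,5.8184) cross=71.993; C₋=(4.9625,-6.2148) cross=-71.993
  mode - wants cross < 0 → take C=(4.9625,-6.2148) (cross=-71.993)
ex = (C−B)/|BC| = (0.7679,-0.6405); ey = (0.6405,0.7679)
P = B + 2.24·ex + 1.68·ey = (0.8475,-0.5946)

0.85 -0.59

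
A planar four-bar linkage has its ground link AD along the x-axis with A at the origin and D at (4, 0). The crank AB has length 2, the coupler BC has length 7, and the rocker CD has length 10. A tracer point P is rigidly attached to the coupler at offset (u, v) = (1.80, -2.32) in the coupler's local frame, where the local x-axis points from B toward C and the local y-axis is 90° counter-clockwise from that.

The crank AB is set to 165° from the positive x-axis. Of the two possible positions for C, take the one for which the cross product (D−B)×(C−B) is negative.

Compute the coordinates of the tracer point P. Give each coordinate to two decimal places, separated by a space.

A=(0,0), D=(4.00,0)
B = A + 2.00·(cos165°, sin165°) = (-1.9319, 0.5176)
|BD| = 5.9544
circle(B,7.00) ∩ circle(D,10.00): a=-1.3054, h=6.8772
  candidates: C₊=(-2.6344,7.4823) cross=40.950; C₋=(-3.8301,-6.2201) cross=-40.950
  mode - wants cross < 0 → take C=(-3.8301,-6.2201) (cross=-40.950)
ex = (C−B)/|BC| = (-0.2712,-0.9625); ey = (0.9625,-0.2712)
P = B + 1.80·ex + -2.32·ey = (-4.6530,-0.5858)

-4.65 -0.59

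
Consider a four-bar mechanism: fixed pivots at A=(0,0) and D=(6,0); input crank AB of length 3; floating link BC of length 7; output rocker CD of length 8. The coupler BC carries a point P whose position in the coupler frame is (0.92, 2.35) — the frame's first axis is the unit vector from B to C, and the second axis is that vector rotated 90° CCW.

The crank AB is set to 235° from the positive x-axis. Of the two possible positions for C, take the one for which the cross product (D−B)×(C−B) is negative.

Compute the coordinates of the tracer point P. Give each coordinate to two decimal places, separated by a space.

A=(0,0), D=(6.00,0)
B = A + 3.00·(cos235°, sin235°) = (-1.7207, -2.4575)
|BD| = 8.1024
circle(B,7.00) ∩ circle(D,8.00): a=3.1255, h=6.2635
  candidates: C₊=(-0.6421,4.4589) cross=50.749; C₋=(3.1573,-7.4779) cross=-50.749
  mode - wants cross < 0 → take C=(3.1573,-7.4779) (cross=-50.749)
ex = (C−B)/|BC| = (0.6969,-0.7172); ey = (0.7172,0.6969)
P = B + 0.92·ex + 2.35·ey = (0.6058,-1.4797)

0.61 -1.48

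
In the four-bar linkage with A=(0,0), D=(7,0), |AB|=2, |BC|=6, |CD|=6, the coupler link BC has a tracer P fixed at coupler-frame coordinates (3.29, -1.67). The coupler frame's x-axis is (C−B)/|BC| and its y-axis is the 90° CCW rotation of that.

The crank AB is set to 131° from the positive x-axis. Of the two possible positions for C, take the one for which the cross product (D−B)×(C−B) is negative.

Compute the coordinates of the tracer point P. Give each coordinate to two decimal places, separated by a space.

A=(0,0), D=(7.00,0)
B = A + 2.00·(cos131°, sin131°) = (-1.3121, 1.5094)
|BD| = 8.4481
circle(B,6.00) ∩ circle(D,6.00): a=4.2240, h=4.2612
  candidates: C₊=(3.6053,4.9473) cross=35.999; C₋=(2.0826,-3.4379) cross=-35.999
  mode - wants cross < 0 → take C=(2.0826,-3.4379) (cross=-35.999)
ex = (C−B)/|BC| = (0.5658,-0.8246); ey = (0.8246,0.5658)
P = B + 3.29·ex + -1.67·ey = (-0.8277,-2.1482)

-0.83 -2.15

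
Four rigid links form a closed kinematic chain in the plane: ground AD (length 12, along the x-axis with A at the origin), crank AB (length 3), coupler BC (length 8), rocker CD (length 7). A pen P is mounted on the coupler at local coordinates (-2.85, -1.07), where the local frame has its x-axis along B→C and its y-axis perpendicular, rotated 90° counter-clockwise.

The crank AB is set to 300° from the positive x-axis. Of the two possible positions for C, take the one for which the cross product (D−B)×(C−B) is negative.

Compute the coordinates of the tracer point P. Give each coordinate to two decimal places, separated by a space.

A=(0,0), D=(12.00,0)
B = A + 3.00·(cos300°, sin300°) = (1.5000, -2.5981)
|BD| = 10.8167
circle(B,8.00) ∩ circle(D,7.00): a=6.1017, h=5.1739
  candidates: C₊=(6.1803,3.8899) cross=55.964; C₋=(8.6658,-6.1549) cross=-55.964
  mode - wants cross < 0 → take C=(8.6658,-6.1549) (cross=-55.964)
ex = (C−B)/|BC| = (0.8957,-0.4446); ey = (0.4446,0.8957)
P = B + -2.85·ex + -1.07·ey = (-1.5285,-2.2894)

-1.53 -2.29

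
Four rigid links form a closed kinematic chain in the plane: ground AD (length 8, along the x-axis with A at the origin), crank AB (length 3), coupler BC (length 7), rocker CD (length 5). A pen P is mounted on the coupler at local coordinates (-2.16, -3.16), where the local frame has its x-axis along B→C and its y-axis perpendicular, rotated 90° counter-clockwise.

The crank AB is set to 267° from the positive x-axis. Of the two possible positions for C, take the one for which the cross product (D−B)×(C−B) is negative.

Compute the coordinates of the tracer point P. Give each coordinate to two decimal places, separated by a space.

-3.06 -5.49

A=(0,0), D=(8.00,0)
B = A + 3.00·(cos267°, sin267°) = (-0.1570, -2.9959)
|BD| = 8.6898
circle(B,7.00) ∩ circle(D,5.00): a=5.7258, h=4.0268
  candidates: C₊=(3.8295,2.7581) cross=34.992; C₋=(6.6060,-4.8018) cross=-34.992
  mode - wants cross < 0 → take C=(6.6060,-4.8018) (cross=-34.992)
ex = (C−B)/|BC| = (0.9661,-0.2580); ey = (0.2580,0.9661)
P = B + -2.16·ex + -3.16·ey = (-3.0591,-5.4917)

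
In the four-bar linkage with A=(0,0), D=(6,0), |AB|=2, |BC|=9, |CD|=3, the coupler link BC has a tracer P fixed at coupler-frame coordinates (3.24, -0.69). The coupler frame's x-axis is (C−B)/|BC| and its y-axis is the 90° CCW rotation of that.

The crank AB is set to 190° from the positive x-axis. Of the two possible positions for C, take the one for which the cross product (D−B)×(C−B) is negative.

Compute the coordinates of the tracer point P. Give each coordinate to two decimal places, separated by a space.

0.94 -1.94

A=(0,0), D=(6.00,0)
B = A + 2.00·(cos190°, sin190°) = (-1.9696, -0.3473)
|BD| = 7.9772
circle(B,9.00) ∩ circle(D,3.00): a=8.5015, h=2.9538
  candidates: C₊=(6.3952,2.9739) cross=23.563; C₋=(6.6524,-2.9282) cross=-23.563
  mode - wants cross < 0 → take C=(6.6524,-2.9282) (cross=-23.563)
ex = (C−B)/|BC| = (0.9580,-0.2868); ey = (0.2868,0.9580)
P = B + 3.24·ex + -0.69·ey = (0.9364,-1.9374)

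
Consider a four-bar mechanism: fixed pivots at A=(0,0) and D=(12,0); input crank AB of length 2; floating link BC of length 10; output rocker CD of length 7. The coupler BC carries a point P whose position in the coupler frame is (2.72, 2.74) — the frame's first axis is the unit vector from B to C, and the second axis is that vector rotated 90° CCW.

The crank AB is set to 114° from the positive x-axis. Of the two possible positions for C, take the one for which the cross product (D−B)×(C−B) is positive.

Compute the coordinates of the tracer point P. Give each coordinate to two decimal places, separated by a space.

A=(0,0), D=(12.00,0)
B = A + 2.00·(cos114°, sin114°) = (-0.8135, 1.8271)
|BD| = 12.9431
circle(B,10.00) ∩ circle(D,7.00): a=8.4417, h=5.3607
  candidates: C₊=(8.3004,5.9425) cross=69.385; C₋=(6.7870,-4.6716) cross=-69.385
  mode + wants cross > 0 → take C=(8.3004,5.9425) (cross=69.385)
ex = (C−B)/|BC| = (0.9114,0.4115); ey = (-0.4115,0.9114)
P = B + 2.72·ex + 2.74·ey = (0.5379,5.4437)

0.54 5.44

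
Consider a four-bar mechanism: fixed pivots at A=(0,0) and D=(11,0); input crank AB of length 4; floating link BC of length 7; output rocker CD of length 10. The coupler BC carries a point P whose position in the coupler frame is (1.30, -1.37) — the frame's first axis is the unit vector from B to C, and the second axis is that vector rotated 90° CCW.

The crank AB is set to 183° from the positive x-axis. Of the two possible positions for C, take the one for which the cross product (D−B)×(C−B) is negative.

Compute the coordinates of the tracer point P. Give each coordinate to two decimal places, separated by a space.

-3.66 -2.07

A=(0,0), D=(11.00,0)
B = A + 4.00·(cos183°, sin183°) = (-3.9945, -0.2093)
|BD| = 14.9960
circle(B,7.00) ∩ circle(D,10.00): a=5.7975, h=3.9228
  candidates: C₊=(1.7477,3.7940) cross=58.827; C₋=(1.8572,-4.0509) cross=-58.827
  mode - wants cross < 0 → take C=(1.8572,-4.0509) (cross=-58.827)
ex = (C−B)/|BC| = (0.8360,-0.5488); ey = (0.5488,0.8360)
P = B + 1.30·ex + -1.37·ey = (-3.6596,-2.0680)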